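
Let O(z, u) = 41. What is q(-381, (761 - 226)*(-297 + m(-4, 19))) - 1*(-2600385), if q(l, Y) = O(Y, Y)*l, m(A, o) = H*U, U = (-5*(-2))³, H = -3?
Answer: 2584764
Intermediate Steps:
U = 1000 (U = 10³ = 1000)
m(A, o) = -3000 (m(A, o) = -3*1000 = -3000)
q(l, Y) = 41*l
q(-381, (761 - 226)*(-297 + m(-4, 19))) - 1*(-2600385) = 41*(-381) - 1*(-2600385) = -15621 + 2600385 = 2584764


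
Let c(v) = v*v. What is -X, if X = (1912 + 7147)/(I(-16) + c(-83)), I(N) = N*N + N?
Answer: -9059/7129 ≈ -1.2707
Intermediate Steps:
I(N) = N + N² (I(N) = N² + N = N + N²)
c(v) = v²
X = 9059/7129 (X = (1912 + 7147)/(-16*(1 - 16) + (-83)²) = 9059/(-16*(-15) + 6889) = 9059/(240 + 6889) = 9059/7129 ≈ 1.2707)
-X = -1*9059/7129 = -9059/7129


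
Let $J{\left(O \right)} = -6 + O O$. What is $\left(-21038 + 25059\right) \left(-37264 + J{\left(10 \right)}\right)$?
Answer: $-149460570$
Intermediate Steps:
$J{\left(O \right)} = -6 + O^{2}$
$\left(-21038 + 25059\right) \left(-37264 + J{\left(10 \right)}\right) = \left(-21038 + 25059\right) \left(-37264 - \left(6 - 10^{2}\right)\right) = 4021 \left(-37264 + \left(-6 + 100\right)\right) = 4021 \left(-37264 + 94\right) = 4021 \left(-37170\right) = -149460570$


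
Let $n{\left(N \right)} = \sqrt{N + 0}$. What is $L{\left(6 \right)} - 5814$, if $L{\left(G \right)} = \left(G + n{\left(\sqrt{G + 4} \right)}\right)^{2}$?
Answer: $-5814 + \left(6 + \sqrt[4]{10}\right)^{2} \approx -5753.5$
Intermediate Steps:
$n{\left(N \right)} = \sqrt{N}$
$L{\left(G \right)} = \left(G + \sqrt[4]{4 + G}\right)^{2}$ ($L{\left(G \right)} = \left(G + \sqrt{\sqrt{G + 4}}\right)^{2} = \left(G + \sqrt{\sqrt{4 + G}}\right)^{2} = \left(G + \sqrt[4]{4 + G}\right)^{2}$)
$L{\left(6 \right)} - 5814 = \left(6 + \sqrt[4]{4 + 6}\right)^{2} - 5814 = \left(6 + \sqrt[4]{10}\right)^{2} - 5814 = -5814 + \left(6 + \sqrt[4]{10}\right)^{2}$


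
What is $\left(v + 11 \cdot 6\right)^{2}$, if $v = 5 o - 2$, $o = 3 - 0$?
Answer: $6241$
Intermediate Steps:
$o = 3$ ($o = 3 + 0 = 3$)
$v = 13$ ($v = 5 \cdot 3 - 2 = 15 - 2 = 13$)
$\left(v + 11 \cdot 6\right)^{2} = \left(13 + 11 \cdot 6\right)^{2} = \left(13 + 66\right)^{2} = 79^{2} = 6241$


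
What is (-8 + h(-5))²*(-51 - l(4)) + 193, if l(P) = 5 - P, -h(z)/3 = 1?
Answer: -6099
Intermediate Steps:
h(z) = -3 (h(z) = -3*1 = -3)
(-8 + h(-5))²*(-51 - l(4)) + 193 = (-8 - 3)²*(-51 - (5 - 1*4)) + 193 = (-11)²*(-51 - (5 - 4)) + 193 = 121*(-51 - 1*1) + 193 = 121*(-51 - 1) + 193 = 121*(-52) + 193 = -6292 + 193 = -6099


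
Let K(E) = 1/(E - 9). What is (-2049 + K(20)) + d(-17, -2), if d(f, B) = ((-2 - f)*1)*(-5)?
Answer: -23363/11 ≈ -2123.9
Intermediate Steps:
d(f, B) = 10 + 5*f (d(f, B) = (-2 - f)*(-5) = 10 + 5*f)
K(E) = 1/(-9 + E)
(-2049 + K(20)) + d(-17, -2) = (-2049 + 1/(-9 + 20)) + (10 + 5*(-17)) = (-2049 + 1/11) + (10 - 85) = (-2049 + 1/11) - 75 = -22538/11 - 75 = -23363/11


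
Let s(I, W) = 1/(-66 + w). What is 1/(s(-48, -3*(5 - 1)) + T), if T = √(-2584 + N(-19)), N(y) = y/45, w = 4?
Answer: -2790/447053401 - 11532*I*√581495/447053401 ≈ -6.2409e-6 - 0.019671*I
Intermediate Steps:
N(y) = y/45 (N(y) = y*(1/45) = y/45)
s(I, W) = -1/62 (s(I, W) = 1/(-66 + 4) = 1/(-62) = -1/62)
T = I*√581495/15 (T = √(-2584 + (1/45)*(-19)) = √(-2584 - 19/45) = √(-116299/45) = I*√581495/15 ≈ 50.837*I)
1/(s(-48, -3*(5 - 1)) + T) = 1/(-1/62 + I*√581495/15)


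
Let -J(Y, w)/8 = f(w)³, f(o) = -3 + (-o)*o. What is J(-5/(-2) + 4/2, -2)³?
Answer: 20661046784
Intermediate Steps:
f(o) = -3 - o²
J(Y, w) = -8*(-3 - w²)³
J(-5/(-2) + 4/2, -2)³ = (8*(3 + (-2)²)³)³ = (8*(3 + 4)³)³ = (8*7³)³ = (8*343)³ = 2744³ = 20661046784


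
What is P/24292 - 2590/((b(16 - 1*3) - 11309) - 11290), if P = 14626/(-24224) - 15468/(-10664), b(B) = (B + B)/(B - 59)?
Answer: 384827117817/3356865363136 ≈ 0.11464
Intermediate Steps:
b(B) = 2*B/(-59 + B) (b(B) = (2*B)/(-59 + B) = 2*B/(-59 + B))
P = 13670323/16145296 (P = 14626*(-1/24224) - 15468*(-1/10664) = -7313/12112 + 3867/2666 = 13670323/16145296 ≈ 0.84671)
P/24292 - 2590/((b(16 - 1*3) - 11309) - 11290) = (13670323/16145296)/24292 - 2590/((2*(16 - 1*3)/(-59 + (16 - 1*3)) - 11309) - 11290) = (13670323/16145296)*(1/24292) - 2590/((2*(16 - 3)/(-59 + (16 - 3)) - 11309) - 11290) = 2251/64581184 - 2590/((2*13/(-59 + 13) - 11309) - 11290) = 2251/64581184 - 2590/((2*13/(-46) - 11309) - 11290) = 2251/64581184 - 2590/((2*13*(-1/46) - 11309) - 11290) = 2251/64581184 - 2590/((-13/23 - 11309) - 11290) = 2251/64581184 - 2590/(-260120/23 - 11290) = 2251/64581184 - 2590/(-519790/23) = 2251/64581184 - 2590*(-23/519790) = 2251/64581184 + 5957/51979 = 384827117817/3356865363136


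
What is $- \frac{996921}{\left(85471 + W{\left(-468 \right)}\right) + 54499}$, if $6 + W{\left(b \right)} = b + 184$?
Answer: $- \frac{110769}{15520} \approx -7.1372$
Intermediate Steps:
$W{\left(b \right)} = 178 + b$ ($W{\left(b \right)} = -6 + \left(b + 184\right) = -6 + \left(184 + b\right) = 178 + b$)
$- \frac{996921}{\left(85471 + W{\left(-468 \right)}\right) + 54499} = - \frac{996921}{\left(85471 + \left(178 - 468\right)\right) + 54499} = - \frac{996921}{\left(85471 - 290\right) + 54499} = - \frac{996921}{85181 + 54499} = - \frac{996921}{139680} = \left(-996921\right) \frac{1}{139680} = - \frac{110769}{15520}$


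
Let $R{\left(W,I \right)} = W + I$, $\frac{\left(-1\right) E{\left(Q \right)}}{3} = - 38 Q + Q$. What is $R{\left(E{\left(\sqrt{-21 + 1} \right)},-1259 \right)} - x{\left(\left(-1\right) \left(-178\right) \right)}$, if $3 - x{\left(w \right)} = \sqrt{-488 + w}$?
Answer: $-1262 + i \sqrt{310} + 222 i \sqrt{5} \approx -1262.0 + 514.01 i$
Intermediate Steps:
$E{\left(Q \right)} = 111 Q$ ($E{\left(Q \right)} = - 3 \left(- 38 Q + Q\right) = - 3 \left(- 37 Q\right) = 111 Q$)
$R{\left(W,I \right)} = I + W$
$x{\left(w \right)} = 3 - \sqrt{-488 + w}$
$R{\left(E{\left(\sqrt{-21 + 1} \right)},-1259 \right)} - x{\left(\left(-1\right) \left(-178\right) \right)} = \left(-1259 + 111 \sqrt{-21 + 1}\right) - \left(3 - \sqrt{-488 - -178}\right) = \left(-1259 + 111 \sqrt{-20}\right) - \left(3 - \sqrt{-488 + 178}\right) = \left(-1259 + 111 \cdot 2 i \sqrt{5}\right) - \left(3 - \sqrt{-310}\right) = \left(-1259 + 222 i \sqrt{5}\right) - \left(3 - i \sqrt{310}\right) = -1262 + i \sqrt{310} + 222 i \sqrt{5}$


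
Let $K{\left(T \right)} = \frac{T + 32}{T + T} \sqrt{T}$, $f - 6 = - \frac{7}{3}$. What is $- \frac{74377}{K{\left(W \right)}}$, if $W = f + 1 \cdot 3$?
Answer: $- \frac{74377 \sqrt{15}}{29} \approx -9933.1$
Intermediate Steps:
$f = \frac{11}{3}$ ($f = 6 - \frac{7}{3} = \frac{11}{3} \approx 3.6667$)
$W = \frac{20}{3}$ ($W = \frac{11}{3} + 1 \cdot 3 = \frac{11}{3} + 3 = \frac{20}{3} \approx 6.6667$)
$K{\left(T \right)} = \frac{32 + T}{2 \sqrt{T}}$ ($K{\left(T \right)} = \frac{32 + T}{2 T} \sqrt{T} = \frac{32 + T}{2 \sqrt{T}}$)
$- \frac{74377}{K{\left(W \right)}} = - \frac{74377}{\frac{1}{2} \frac{1}{\sqrt{\frac{20}{3}}} \left(32 + \frac{20}{3}\right)} = - \frac{74377}{\frac{1}{2} \frac{\sqrt{15}}{10} \cdot \frac{116}{3}} = - \frac{74377}{\frac{29}{15} \sqrt{15}} = - 74377 \frac{\sqrt{15}}{29} = - \frac{74377 \sqrt{15}}{29}$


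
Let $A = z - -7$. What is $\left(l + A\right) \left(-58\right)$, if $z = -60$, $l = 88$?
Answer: $-2030$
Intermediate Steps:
$A = -53$ ($A = -60 - -7 = -60 + 7 = -53$)
$\left(l + A\right) \left(-58\right) = \left(88 - 53\right) \left(-58\right) = 35 \left(-58\right) = -2030$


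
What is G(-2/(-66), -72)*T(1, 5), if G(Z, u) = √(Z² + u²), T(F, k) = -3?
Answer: -√5645377/11 ≈ -216.00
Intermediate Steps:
G(-2/(-66), -72)*T(1, 5) = √((-2/(-66))² + (-72)²)*(-3) = √((-2*(-1/66))² + 5184)*(-3) = √((1/33)² + 5184)*(-3) = √(1/1089 + 5184)*(-3) = √(5645377/1089)*(-3) = (√5645377/33)*(-3) = -√5645377/11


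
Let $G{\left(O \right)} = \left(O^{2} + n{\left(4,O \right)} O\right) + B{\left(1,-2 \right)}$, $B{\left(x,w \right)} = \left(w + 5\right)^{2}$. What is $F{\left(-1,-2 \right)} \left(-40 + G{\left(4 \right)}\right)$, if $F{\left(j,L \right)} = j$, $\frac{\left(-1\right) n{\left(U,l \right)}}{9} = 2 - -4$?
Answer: $231$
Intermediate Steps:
$n{\left(U,l \right)} = -54$ ($n{\left(U,l \right)} = - 9 \left(2 - -4\right) = - 9 \left(2 + 4\right) = \left(-9\right) 6 = -54$)
$B{\left(x,w \right)} = \left(5 + w\right)^{2}$
$G{\left(O \right)} = 9 + O^{2} - 54 O$ ($G{\left(O \right)} = \left(O^{2} - 54 O\right) + \left(5 - 2\right)^{2} = \left(O^{2} - 54 O\right) + 3^{2} = \left(O^{2} - 54 O\right) + 9 = 9 + O^{2} - 54 O$)
$F{\left(-1,-2 \right)} \left(-40 + G{\left(4 \right)}\right) = - (-40 + \left(9 + 4^{2} - 216\right)) = - (-40 + \left(9 + 16 - 216\right)) = - (-40 - 191) = \left(-1\right) \left(-231\right) = 231$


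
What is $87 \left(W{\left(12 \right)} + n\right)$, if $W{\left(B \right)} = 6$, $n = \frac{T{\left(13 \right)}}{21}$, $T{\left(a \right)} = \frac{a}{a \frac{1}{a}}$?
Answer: $\frac{4031}{7} \approx 575.86$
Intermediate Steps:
$T{\left(a \right)} = a$ ($T{\left(a \right)} = \frac{a}{1} = a 1 = a$)
$n = \frac{13}{21} \approx 0.61905$
$87 \left(W{\left(12 \right)} + n\right) = 87 \left(6 + \frac{13}{21}\right) = 87 \cdot \frac{139}{21} = \frac{4031}{7}$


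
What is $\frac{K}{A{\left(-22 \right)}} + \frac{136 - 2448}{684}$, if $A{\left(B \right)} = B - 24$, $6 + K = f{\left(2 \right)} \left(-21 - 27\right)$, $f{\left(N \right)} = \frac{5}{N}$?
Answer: $- \frac{2521}{3933} \approx -0.64099$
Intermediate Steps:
$K = -126$ ($K = -6 + \frac{5}{2} \left(-21 - 27\right) = -6 + 5 \cdot \frac{1}{2} \left(-48\right) = -6 + \frac{5}{2} \left(-48\right) = -6 - 120 = -126$)
$A{\left(B \right)} = -24 + B$ ($A{\left(B \right)} = B - 24 = -24 + B$)
$\frac{K}{A{\left(-22 \right)}} + \frac{136 - 2448}{684} = - \frac{126}{-24 - 22} + \frac{136 - 2448}{684} = - \frac{126}{-46} + \left(136 - 2448\right) \frac{1}{684} = \left(-126\right) \left(- \frac{1}{46}\right) - \frac{578}{171} = \frac{63}{23} - \frac{578}{171} = - \frac{2521}{3933}$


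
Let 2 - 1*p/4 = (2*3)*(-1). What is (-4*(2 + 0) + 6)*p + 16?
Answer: -48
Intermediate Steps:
p = 32 (p = 8 - 4*2*3*(-1) = 8 - 24*(-1) = 8 - 4*(-6) = 8 + 24 = 32)
(-4*(2 + 0) + 6)*p + 16 = (-4*(2 + 0) + 6)*32 + 16 = (-8 + 6)*32 + 16 = -2*32 + 16 = -64 + 16 = -48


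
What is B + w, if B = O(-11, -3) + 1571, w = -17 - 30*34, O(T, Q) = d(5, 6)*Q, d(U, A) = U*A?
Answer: 444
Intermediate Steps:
d(U, A) = A*U
O(T, Q) = 30*Q (O(T, Q) = (6*5)*Q = 30*Q)
w = -1037 (w = -17 - 1020 = -1037)
B = 1481 (B = 30*(-3) + 1571 = -90 + 1571 = 1481)
B + w = 1481 - 1037 = 444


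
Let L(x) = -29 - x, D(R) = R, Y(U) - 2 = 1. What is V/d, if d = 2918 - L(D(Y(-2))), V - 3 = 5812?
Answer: 1163/590 ≈ 1.9712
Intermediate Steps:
Y(U) = 3 (Y(U) = 2 + 1 = 3)
V = 5815 (V = 3 + 5812 = 5815)
d = 2950 (d = 2918 - (-29 - 1*3) = 2918 - (-29 - 3) = 2918 - 1*(-32) = 2918 + 32 = 2950)
V/d = 5815/2950 = 5815*(1/2950) = 1163/590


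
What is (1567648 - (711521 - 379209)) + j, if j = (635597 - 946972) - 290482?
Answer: 633479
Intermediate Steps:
j = -601857 (j = -311375 - 290482 = -601857)
(1567648 - (711521 - 379209)) + j = (1567648 - (711521 - 379209)) - 601857 = (1567648 - 1*332312) - 601857 = (1567648 - 332312) - 601857 = 1235336 - 601857 = 633479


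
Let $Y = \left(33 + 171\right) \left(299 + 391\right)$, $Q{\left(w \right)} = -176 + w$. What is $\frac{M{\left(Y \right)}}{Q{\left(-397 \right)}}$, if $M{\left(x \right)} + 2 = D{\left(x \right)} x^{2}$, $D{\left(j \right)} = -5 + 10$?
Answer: $- \frac{99066887998}{573} \approx -1.7289 \cdot 10^{8}$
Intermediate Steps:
$D{\left(j \right)} = 5$
$Y = 140760$ ($Y = 204 \cdot 690 = 140760$)
$M{\left(x \right)} = -2 + 5 x^{2}$
$\frac{M{\left(Y \right)}}{Q{\left(-397 \right)}} = \frac{-2 + 5 \cdot 140760^{2}}{-176 - 397} = \frac{-2 + 5 \cdot 19813377600}{-573} = \left(-2 + 99066888000\right) \left(- \frac{1}{573}\right) = 99066887998 \left(- \frac{1}{573}\right) = - \frac{99066887998}{573}$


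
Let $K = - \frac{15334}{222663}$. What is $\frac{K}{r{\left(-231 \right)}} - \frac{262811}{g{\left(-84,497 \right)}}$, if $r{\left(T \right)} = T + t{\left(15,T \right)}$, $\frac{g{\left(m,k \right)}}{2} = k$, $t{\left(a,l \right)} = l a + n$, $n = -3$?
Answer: $- \frac{30922731933773}{116955522054} \approx -264.4$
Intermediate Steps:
$t{\left(a,l \right)} = -3 + a l$ ($t{\left(a,l \right)} = l a - 3 = a l - 3 = -3 + a l$)
$g{\left(m,k \right)} = 2 k$
$r{\left(T \right)} = -3 + 16 T$ ($r{\left(T \right)} = T + \left(-3 + 15 T\right) = -3 + 16 T$)
$K = - \frac{15334}{222663}$ ($K = \left(-15334\right) \frac{1}{222663} = - \frac{15334}{222663} \approx -0.068866$)
$\frac{K}{r{\left(-231 \right)}} - \frac{262811}{g{\left(-84,497 \right)}} = - \frac{15334}{222663 \left(-3 + 16 \left(-231\right)\right)} - \frac{262811}{2 \cdot 497} = - \frac{15334}{222663 \left(-3 - 3696\right)} - \frac{262811}{994} = - \frac{15334}{222663 \left(-3699\right)} - \frac{262811}{994} = \left(- \frac{15334}{222663}\right) \left(- \frac{1}{3699}\right) - \frac{262811}{994} = \frac{15334}{823630437} - \frac{262811}{994} = - \frac{30922731933773}{116955522054}$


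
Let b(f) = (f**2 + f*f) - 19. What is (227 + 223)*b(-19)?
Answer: 316350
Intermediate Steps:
b(f) = -19 + 2*f**2 (b(f) = (f**2 + f**2) - 19 = 2*f**2 - 19 = -19 + 2*f**2)
(227 + 223)*b(-19) = (227 + 223)*(-19 + 2*(-19)**2) = 450*(-19 + 2*361) = 450*(-19 + 722) = 450*703 = 316350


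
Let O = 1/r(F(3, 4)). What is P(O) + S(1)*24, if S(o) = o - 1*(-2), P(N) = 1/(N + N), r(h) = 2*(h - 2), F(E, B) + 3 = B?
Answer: 71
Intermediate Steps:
F(E, B) = -3 + B
r(h) = -4 + 2*h (r(h) = 2*(-2 + h) = -4 + 2*h)
O = -½ (O = 1/(-4 + 2*(-3 + 4)) = 1/(-4 + 2*1) = 1/(-4 + 2) = 1/(-2) = -½ ≈ -0.50000)
P(N) = 1/(2*N)
S(o) = 2 + o (S(o) = o + 2 = 2 + o)
P(O) + S(1)*24 = 1/(2*(-½)) + (2 + 1)*24 = (½)*(-2) + 3*24 = -1 + 72 = 71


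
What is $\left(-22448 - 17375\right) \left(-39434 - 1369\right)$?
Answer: $1624897869$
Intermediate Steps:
$\left(-22448 - 17375\right) \left(-39434 - 1369\right) = \left(-39823\right) \left(-40803\right) = 1624897869$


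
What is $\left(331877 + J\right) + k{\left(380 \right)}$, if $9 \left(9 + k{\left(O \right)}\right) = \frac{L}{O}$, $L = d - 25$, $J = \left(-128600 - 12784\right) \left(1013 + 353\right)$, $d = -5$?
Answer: $- \frac{21979049065}{114} \approx -1.928 \cdot 10^{8}$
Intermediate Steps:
$J = -193130544$ ($J = \left(-141384\right) 1366 = -193130544$)
$L = -30$ ($L = -5 - 25 = -30$)
$k{\left(O \right)} = -9 - \frac{10}{3 O}$ ($k{\left(O \right)} = -9 + \frac{\left(-30\right) \frac{1}{O}}{9} = -9 - \frac{10}{3 O}$)
$\left(331877 + J\right) + k{\left(380 \right)} = \left(331877 - 193130544\right) - \left(9 + \frac{10}{3 \cdot 380}\right) = -192798667 - \frac{1027}{114} = - \frac{21979049065}{114}$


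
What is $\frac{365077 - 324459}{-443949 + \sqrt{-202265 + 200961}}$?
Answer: $- \frac{18032320482}{197090715905} - \frac{81236 i \sqrt{326}}{197090715905} \approx -0.091493 - 7.442 \cdot 10^{-6} i$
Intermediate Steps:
$\frac{365077 - 324459}{-443949 + \sqrt{-202265 + 200961}} = \frac{40618}{-443949 + \sqrt{-1304}} = \frac{40618}{-443949 + 2 i \sqrt{326}}$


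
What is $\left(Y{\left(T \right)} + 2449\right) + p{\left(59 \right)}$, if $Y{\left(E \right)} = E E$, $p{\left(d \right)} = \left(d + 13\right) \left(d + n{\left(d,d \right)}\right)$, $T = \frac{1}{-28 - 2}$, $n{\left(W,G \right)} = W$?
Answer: $\frac{9850501}{900} \approx 10945.0$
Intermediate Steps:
$T = - \frac{1}{30}$ ($T = \frac{1}{-30} = - \frac{1}{30} \approx -0.033333$)
$p{\left(d \right)} = 2 d \left(13 + d\right)$ ($p{\left(d \right)} = \left(d + 13\right) \left(d + d\right) = \left(13 + d\right) 2 d = 2 d \left(13 + d\right)$)
$Y{\left(E \right)} = E^{2}$
$\left(Y{\left(T \right)} + 2449\right) + p{\left(59 \right)} = \left(\left(- \frac{1}{30}\right)^{2} + 2449\right) + 2 \cdot 59 \left(13 + 59\right) = \left(\frac{1}{900} + 2449\right) + 2 \cdot 59 \cdot 72 = \frac{2204101}{900} + 8496 = \frac{9850501}{900}$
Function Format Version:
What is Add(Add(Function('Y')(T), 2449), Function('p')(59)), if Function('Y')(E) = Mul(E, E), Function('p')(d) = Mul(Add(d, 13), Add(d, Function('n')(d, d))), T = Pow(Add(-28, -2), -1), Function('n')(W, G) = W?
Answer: Rational(9850501, 900) ≈ 10945.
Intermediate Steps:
T = Rational(-1, 30) (T = Pow(-30, -1) = Rational(-1, 30) ≈ -0.033333)
Function('p')(d) = Mul(2, d, Add(13, d)) (Function('p')(d) = Mul(Add(d, 13), Add(d, d)) = Mul(Add(13, d), Mul(2, d)) = Mul(2, d, Add(13, d)))
Function('Y')(E) = Pow(E, 2)
Add(Add(Function('Y')(T), 2449), Function('p')(59)) = Add(Add(Pow(Rational(-1, 30), 2), 2449), Mul(2, 59, Add(13, 59))) = Add(Add(Rational(1, 900), 2449), Mul(2, 59, 72)) = Add(Rational(2204101, 900), 8496) = Rational(9850501, 900)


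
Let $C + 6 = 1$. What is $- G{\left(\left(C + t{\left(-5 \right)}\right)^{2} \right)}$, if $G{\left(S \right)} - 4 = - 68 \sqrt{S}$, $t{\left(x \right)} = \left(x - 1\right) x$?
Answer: $1696$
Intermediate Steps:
$C = -5$ ($C = -6 + 1 = -5$)
$t{\left(x \right)} = x \left(-1 + x\right)$ ($t{\left(x \right)} = \left(-1 + x\right) x = x \left(-1 + x\right)$)
$G{\left(S \right)} = 4 - 68 \sqrt{S}$
$- G{\left(\left(C + t{\left(-5 \right)}\right)^{2} \right)} = - (4 - 68 \sqrt{\left(-5 - 5 \left(-1 - 5\right)\right)^{2}}) = - (4 - 68 \sqrt{\left(-5 - -30\right)^{2}}) = - (4 - 68 \sqrt{\left(-5 + 30\right)^{2}}) = - (4 - 68 \sqrt{25^{2}}) = - (4 - 68 \sqrt{625}) = - (4 - 1700) = \left(-1\right) \left(-1696\right) = 1696$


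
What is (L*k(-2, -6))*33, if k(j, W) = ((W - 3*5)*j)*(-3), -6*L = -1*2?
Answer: -1386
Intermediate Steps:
L = 1/3 (L = -(-1)*2/6 = -1/6*(-2) = 1/3 ≈ 0.33333)
k(j, W) = -3*j*(-15 + W) (k(j, W) = ((W - 15)*j)*(-3) = ((-15 + W)*j)*(-3) = (j*(-15 + W))*(-3) = -3*j*(-15 + W))
(L*k(-2, -6))*33 = ((3*(-2)*(15 - 1*(-6)))/3)*33 = ((3*(-2)*(15 + 6))/3)*33 = ((3*(-2)*21)/3)*33 = ((1/3)*(-126))*33 = -42*33 = -1386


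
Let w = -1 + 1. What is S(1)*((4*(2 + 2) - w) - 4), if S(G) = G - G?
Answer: 0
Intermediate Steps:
w = 0
S(G) = 0
S(1)*((4*(2 + 2) - w) - 4) = 0*((4*(2 + 2) - 1*0) - 4) = 0*((4*4 + 0) - 4) = 0*((16 + 0) - 4) = 0*(16 - 4) = 0*12 = 0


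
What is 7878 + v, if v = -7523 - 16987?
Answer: -16632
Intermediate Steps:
v = -24510
7878 + v = 7878 - 24510 = -16632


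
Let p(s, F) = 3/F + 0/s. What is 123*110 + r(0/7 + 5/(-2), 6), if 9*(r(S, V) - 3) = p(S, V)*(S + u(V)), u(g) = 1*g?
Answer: 487195/36 ≈ 13533.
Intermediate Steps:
p(s, F) = 3/F (p(s, F) = 3/F + 0 = 3/F)
u(g) = g
r(S, V) = 3 + (S + V)/(3*V) (r(S, V) = 3 + ((3/V)*(S + V))/9 = 3 + (3*(S + V)/V)/9 = 3 + (S + V)/(3*V))
123*110 + r(0/7 + 5/(-2), 6) = 123*110 + (⅓)*((0/7 + 5/(-2)) + 10*6)/6 = 13530 + (⅓)*(⅙)*((0*(⅐) + 5*(-½)) + 60) = 13530 + (⅓)*(⅙)*((0 - 5/2) + 60) = 13530 + (⅓)*(⅙)*(-5/2 + 60) = 13530 + (⅓)*(⅙)*(115/2) = 13530 + 115/36 = 487195/36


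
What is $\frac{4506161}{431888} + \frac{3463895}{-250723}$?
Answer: $- \frac{366216479357}{108284255024} \approx -3.382$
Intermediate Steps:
$\frac{4506161}{431888} + \frac{3463895}{-250723} = 4506161 \cdot \frac{1}{431888} + 3463895 \left(- \frac{1}{250723}\right) = \frac{4506161}{431888} - \frac{3463895}{250723} = - \frac{366216479357}{108284255024}$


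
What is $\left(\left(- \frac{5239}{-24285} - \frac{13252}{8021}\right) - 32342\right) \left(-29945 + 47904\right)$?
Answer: $- \frac{113144887680673489}{194789985} \approx -5.8086 \cdot 10^{8}$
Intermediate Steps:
$\left(\left(- \frac{5239}{-24285} - \frac{13252}{8021}\right) - 32342\right) \left(-29945 + 47904\right) = \left(\left(\left(-5239\right) \left(- \frac{1}{24285}\right) - \frac{13252}{8021}\right) - 32342\right) 17959 = \left(\left(\frac{5239}{24285} - \frac{13252}{8021}\right) - 32342\right) 17959 = \left(- \frac{279802801}{194789985} - 32342\right) 17959 = \left(- \frac{6300177497671}{194789985}\right) 17959 = - \frac{113144887680673489}{194789985}$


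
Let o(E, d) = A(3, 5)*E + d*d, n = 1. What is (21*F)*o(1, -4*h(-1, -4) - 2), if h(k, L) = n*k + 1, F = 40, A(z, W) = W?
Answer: 7560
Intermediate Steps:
h(k, L) = 1 + k (h(k, L) = 1*k + 1 = k + 1 = 1 + k)
o(E, d) = d**2 + 5*E (o(E, d) = 5*E + d*d = 5*E + d**2 = d**2 + 5*E)
(21*F)*o(1, -4*h(-1, -4) - 2) = (21*40)*((-4*(1 - 1) - 2)**2 + 5*1) = 840*((-4*0 - 2)**2 + 5) = 840*((0 - 2)**2 + 5) = 840*((-2)**2 + 5) = 840*(4 + 5) = 840*9 = 7560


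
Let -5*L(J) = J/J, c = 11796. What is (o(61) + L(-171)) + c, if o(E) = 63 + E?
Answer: 59599/5 ≈ 11920.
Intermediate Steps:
L(J) = -⅕ (L(J) = -J/(5*J) = -⅕*1 = -⅕)
(o(61) + L(-171)) + c = ((63 + 61) - ⅕) + 11796 = (124 - ⅕) + 11796 = 619/5 + 11796 = 59599/5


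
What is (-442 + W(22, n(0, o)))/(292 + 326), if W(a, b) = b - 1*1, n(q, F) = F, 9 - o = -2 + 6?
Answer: -73/103 ≈ -0.70874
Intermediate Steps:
o = 5 (o = 9 - (-2 + 6) = 9 - 1*4 = 9 - 4 = 5)
W(a, b) = -1 + b (W(a, b) = b - 1 = -1 + b)
(-442 + W(22, n(0, o)))/(292 + 326) = (-442 + (-1 + 5))/(292 + 326) = (-442 + 4)/618 = -438*1/618 = -73/103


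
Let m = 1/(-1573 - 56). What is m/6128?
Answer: -1/9982512 ≈ -1.0018e-7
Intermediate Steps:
m = -1/1629 (m = 1/(-1629) = -1/1629 ≈ -0.00061387)
m/6128 = -1/1629/6128 = -1/1629*1/6128 = -1/9982512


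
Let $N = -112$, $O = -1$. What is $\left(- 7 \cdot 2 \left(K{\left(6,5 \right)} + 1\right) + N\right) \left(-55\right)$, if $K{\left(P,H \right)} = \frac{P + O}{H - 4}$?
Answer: $10780$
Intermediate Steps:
$K{\left(P,H \right)} = \frac{-1 + P}{-4 + H}$ ($K{\left(P,H \right)} = \frac{P - 1}{H - 4} = \frac{-1 + P}{-4 + H}$)
$\left(- 7 \cdot 2 \left(K{\left(6,5 \right)} + 1\right) + N\right) \left(-55\right) = \left(- 7 \cdot 2 \left(\frac{-1 + 6}{-4 + 5} + 1\right) - 112\right) \left(-55\right) = \left(- 7 \cdot 2 \left(1^{-1} \cdot 5 + 1\right) - 112\right) \left(-55\right) = \left(- 7 \cdot 2 \left(1 \cdot 5 + 1\right) - 112\right) \left(-55\right) = \left(- 7 \cdot 2 \left(5 + 1\right) - 112\right) \left(-55\right) = \left(- 7 \cdot 2 \cdot 6 - 112\right) \left(-55\right) = \left(\left(-7\right) 12 - 112\right) \left(-55\right) = \left(-84 - 112\right) \left(-55\right) = \left(-196\right) \left(-55\right) = 10780$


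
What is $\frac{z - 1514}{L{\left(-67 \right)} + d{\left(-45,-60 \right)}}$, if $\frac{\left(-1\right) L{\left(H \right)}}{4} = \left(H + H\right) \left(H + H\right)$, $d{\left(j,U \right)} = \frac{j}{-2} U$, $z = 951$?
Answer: $\frac{563}{73174} \approx 0.007694$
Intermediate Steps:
$d{\left(j,U \right)} = - \frac{U j}{2}$ ($d{\left(j,U \right)} = j \left(- \frac{1}{2}\right) U = - \frac{j}{2} U = - \frac{U j}{2}$)
$L{\left(H \right)} = - 16 H^{2}$ ($L{\left(H \right)} = - 4 \left(H + H\right) \left(H + H\right) = - 4 \cdot 2 H 2 H = - 4 \cdot 4 H^{2} = - 16 H^{2}$)
$\frac{z - 1514}{L{\left(-67 \right)} + d{\left(-45,-60 \right)}} = \frac{951 - 1514}{- 16 \left(-67\right)^{2} - \left(-30\right) \left(-45\right)} = - \frac{563}{\left(-16\right) 4489 - 1350} = - \frac{563}{-71824 - 1350} = - \frac{563}{-73174} = \left(-563\right) \left(- \frac{1}{73174}\right) = \frac{563}{73174}$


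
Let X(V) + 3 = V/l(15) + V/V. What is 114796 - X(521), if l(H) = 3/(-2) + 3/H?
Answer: 1497584/13 ≈ 1.1520e+5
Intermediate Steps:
l(H) = -3/2 + 3/H (l(H) = 3*(-½) + 3/H = -3/2 + 3/H)
X(V) = -2 - 10*V/13 (X(V) = -3 + (V/(-3/2 + 3/15) + V/V) = -3 + (V/(-3/2 + 3*(1/15)) + 1) = -3 + (V/(-3/2 + ⅕) + 1) = -3 + (V/(-13/10) + 1) = -3 + (V*(-10/13) + 1) = -3 + (-10*V/13 + 1) = -3 + (1 - 10*V/13) = -2 - 10*V/13)
114796 - X(521) = 114796 - (-2 - 10/13*521) = 114796 - (-2 - 5210/13) = 114796 - 1*(-5236/13) = 114796 + 5236/13 = 1497584/13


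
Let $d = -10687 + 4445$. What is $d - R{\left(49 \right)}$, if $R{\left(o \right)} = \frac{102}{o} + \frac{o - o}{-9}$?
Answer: $- \frac{305960}{49} \approx -6244.1$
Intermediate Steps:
$d = -6242$
$R{\left(o \right)} = \frac{102}{o}$ ($R{\left(o \right)} = \frac{102}{o} + 0 \left(- \frac{1}{9}\right) = \frac{102}{o} + 0 = \frac{102}{o}$)
$d - R{\left(49 \right)} = -6242 - \frac{102}{49} = - \frac{305960}{49}$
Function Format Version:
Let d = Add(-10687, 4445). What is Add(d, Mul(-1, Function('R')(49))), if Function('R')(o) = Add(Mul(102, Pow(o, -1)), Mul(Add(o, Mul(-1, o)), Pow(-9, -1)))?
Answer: Rational(-305960, 49) ≈ -6244.1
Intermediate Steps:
d = -6242
Function('R')(o) = Mul(102, Pow(o, -1)) (Function('R')(o) = Add(Mul(102, Pow(o, -1)), Mul(0, Rational(-1, 9))) = Add(Mul(102, Pow(o, -1)), 0) = Mul(102, Pow(o, -1)))
Add(d, Mul(-1, Function('R')(49))) = Add(-6242, Mul(-1, Mul(102, Pow(49, -1)))) = Add(-6242, Mul(-1, Mul(102, Rational(1, 49)))) = Add(-6242, Mul(-1, Rational(102, 49))) = Add(-6242, Rational(-102, 49)) = Rational(-305960, 49)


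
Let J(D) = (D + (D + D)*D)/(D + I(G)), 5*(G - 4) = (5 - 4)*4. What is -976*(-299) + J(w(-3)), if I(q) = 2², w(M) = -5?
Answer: 291779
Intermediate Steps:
G = 24/5 (G = 4 + ((5 - 4)*4)/5 = 4 + (1*4)/5 = 4 + (⅕)*4 = 4 + ⅘ = 24/5 ≈ 4.8000)
I(q) = 4
J(D) = (D + 2*D²)/(4 + D) (J(D) = (D + (D + D)*D)/(D + 4) = (D + (2*D)*D)/(4 + D) = (D + 2*D²)/(4 + D))
-976*(-299) + J(w(-3)) = -976*(-299) - 5*(1 + 2*(-5))/(4 - 5) = 291824 - 5*(1 - 10)/(-1) = 291824 - 5*(-1)*(-9) = 291824 - 45 = 291779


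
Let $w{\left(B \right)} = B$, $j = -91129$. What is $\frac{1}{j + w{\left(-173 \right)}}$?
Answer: $- \frac{1}{91302} \approx -1.0953 \cdot 10^{-5}$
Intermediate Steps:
$\frac{1}{j + w{\left(-173 \right)}} = \frac{1}{-91129 - 173} = \frac{1}{-91302} = - \frac{1}{91302}$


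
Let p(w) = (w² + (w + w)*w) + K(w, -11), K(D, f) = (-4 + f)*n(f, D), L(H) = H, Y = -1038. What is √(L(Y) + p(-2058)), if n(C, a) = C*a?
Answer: 2*√3091371 ≈ 3516.5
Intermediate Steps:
K(D, f) = D*f*(-4 + f) (K(D, f) = (-4 + f)*(f*D) = (-4 + f)*(D*f) = D*f*(-4 + f))
p(w) = 3*w² + 165*w (p(w) = (w² + (w + w)*w) + w*(-11)*(-4 - 11) = (w² + (2*w)*w) + w*(-11)*(-15) = (w² + 2*w²) + 165*w = 3*w² + 165*w)
√(L(Y) + p(-2058)) = √(-1038 + 3*(-2058)*(55 - 2058)) = √(-1038 + 3*(-2058)*(-2003)) = √(-1038 + 12366522) = √12365484 = 2*√3091371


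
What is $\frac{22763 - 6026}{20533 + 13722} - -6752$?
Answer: $\frac{231306497}{34255} \approx 6752.5$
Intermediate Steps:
$\frac{22763 - 6026}{20533 + 13722} - -6752 = \frac{16737}{34255} + 6752 = \frac{231306497}{34255}$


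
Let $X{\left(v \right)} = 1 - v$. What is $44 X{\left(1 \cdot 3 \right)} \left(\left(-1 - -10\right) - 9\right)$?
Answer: $0$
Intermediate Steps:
$44 X{\left(1 \cdot 3 \right)} \left(\left(-1 - -10\right) - 9\right) = 44 \left(1 - 1 \cdot 3\right) \left(\left(-1 - -10\right) - 9\right) = 44 \left(1 - 3\right) \left(\left(-1 + 10\right) - 9\right) = 44 \left(1 - 3\right) \left(9 - 9\right) = 44 \left(-2\right) 0 = \left(-88\right) 0 = 0$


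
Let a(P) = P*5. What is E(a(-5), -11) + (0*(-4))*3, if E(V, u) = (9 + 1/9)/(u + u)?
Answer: -41/99 ≈ -0.41414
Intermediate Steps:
a(P) = 5*P
E(V, u) = 41/(9*u) (E(V, u) = (9 + 1/9)/((2*u)) = 82*(1/(2*u))/9 = 41/(9*u))
E(a(-5), -11) + (0*(-4))*3 = (41/9)/(-11) + (0*(-4))*3 = (41/9)*(-1/11) + 0*3 = -41/99 + 0 = -41/99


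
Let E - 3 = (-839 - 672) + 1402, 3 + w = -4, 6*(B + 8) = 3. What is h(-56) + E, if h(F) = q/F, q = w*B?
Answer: -1711/16 ≈ -106.94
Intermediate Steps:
B = -15/2 (B = -8 + (⅙)*3 = -8 + ½ = -15/2 ≈ -7.5000)
w = -7 (w = -3 - 4 = -7)
q = 105/2 (q = -7*(-15/2) = 105/2 ≈ 52.500)
h(F) = 105/(2*F)
E = -106 (E = 3 + ((-839 - 672) + 1402) = 3 + (-1511 + 1402) = 3 - 109 = -106)
h(-56) + E = (105/2)/(-56) - 106 = (105/2)*(-1/56) - 106 = -15/16 - 106 = -1711/16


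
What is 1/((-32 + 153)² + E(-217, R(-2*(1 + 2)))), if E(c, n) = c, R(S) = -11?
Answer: 1/14424 ≈ 6.9329e-5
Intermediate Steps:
1/((-32 + 153)² + E(-217, R(-2*(1 + 2)))) = 1/((-32 + 153)² - 217) = 1/(121² - 217) = 1/(14641 - 217) = 1/14424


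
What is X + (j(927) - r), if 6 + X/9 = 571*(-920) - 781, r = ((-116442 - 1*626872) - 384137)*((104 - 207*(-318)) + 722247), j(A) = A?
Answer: 888626212791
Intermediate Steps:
r = -888630946827 (r = ((-116442 - 626872) - 384137)*((104 + 65826) + 722247) = (-743314 - 384137)*(65930 + 722247) = -1127451*788177 = -888630946827)
X = -4734963 (X = -54 + 9*(571*(-920) - 781) = -54 + 9*(-525320 - 781) = -54 + 9*(-526101) = -54 - 4734909 = -4734963)
X + (j(927) - r) = -4734963 + (927 - 1*(-888630946827)) = -4734963 + (927 + 888630946827) = -4734963 + 888630947754 = 888626212791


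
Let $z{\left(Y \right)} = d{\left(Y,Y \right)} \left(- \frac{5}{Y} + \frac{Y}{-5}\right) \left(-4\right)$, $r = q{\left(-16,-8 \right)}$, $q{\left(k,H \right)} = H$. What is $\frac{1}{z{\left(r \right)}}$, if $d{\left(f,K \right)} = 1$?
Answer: $- \frac{10}{89} \approx -0.11236$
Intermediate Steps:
$r = -8$
$z{\left(Y \right)} = \frac{20}{Y} + \frac{4 Y}{5}$ ($z{\left(Y \right)} = 1 \left(- \frac{5}{Y} + \frac{Y}{-5}\right) \left(-4\right) = 1 \left(- \frac{5}{Y} + Y \left(- \frac{1}{5}\right)\right) \left(-4\right) = 1 \left(- \frac{5}{Y} - \frac{Y}{5}\right) \left(-4\right) = \left(- \frac{5}{Y} - \frac{Y}{5}\right) \left(-4\right) = \frac{20}{Y} + \frac{4 Y}{5}$)
$\frac{1}{z{\left(r \right)}} = \frac{1}{\frac{20}{-8} + \frac{4}{5} \left(-8\right)} = \frac{1}{20 \left(- \frac{1}{8}\right) - \frac{32}{5}} = \frac{1}{- \frac{5}{2} - \frac{32}{5}} = \frac{1}{- \frac{89}{10}} = - \frac{10}{89}$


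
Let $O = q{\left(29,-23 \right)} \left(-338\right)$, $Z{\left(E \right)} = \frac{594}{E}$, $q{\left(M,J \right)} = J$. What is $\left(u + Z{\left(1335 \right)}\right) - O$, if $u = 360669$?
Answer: $\frac{157038473}{445} \approx 3.529 \cdot 10^{5}$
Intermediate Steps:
$O = 7774$ ($O = \left(-23\right) \left(-338\right) = 7774$)
$\left(u + Z{\left(1335 \right)}\right) - O = \left(360669 + \frac{594}{1335}\right) - 7774 = \left(360669 + 594 \cdot \frac{1}{1335}\right) - 7774 = \left(360669 + \frac{198}{445}\right) - 7774 = \frac{160497903}{445} - 7774 = \frac{157038473}{445}$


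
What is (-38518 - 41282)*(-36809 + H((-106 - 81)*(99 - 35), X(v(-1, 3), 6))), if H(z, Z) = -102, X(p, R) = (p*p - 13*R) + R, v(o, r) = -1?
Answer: 2945497800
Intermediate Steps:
X(p, R) = p² - 12*R (X(p, R) = (p² - 13*R) + R = p² - 12*R)
(-38518 - 41282)*(-36809 + H((-106 - 81)*(99 - 35), X(v(-1, 3), 6))) = (-38518 - 41282)*(-36809 - 102) = -79800*(-36911) = 2945497800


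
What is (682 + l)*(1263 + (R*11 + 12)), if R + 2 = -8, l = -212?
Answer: 547550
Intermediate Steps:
R = -10 (R = -2 - 8 = -10)
(682 + l)*(1263 + (R*11 + 12)) = (682 - 212)*(1263 + (-10*11 + 12)) = 470*(1263 + (-110 + 12)) = 470*(1263 - 98) = 470*1165 = 547550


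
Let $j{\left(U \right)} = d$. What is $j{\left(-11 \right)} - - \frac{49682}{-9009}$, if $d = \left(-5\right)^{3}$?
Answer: $- \frac{1175807}{9009} \approx -130.51$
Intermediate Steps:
$d = -125$
$j{\left(U \right)} = -125$
$j{\left(-11 \right)} - - \frac{49682}{-9009} = -125 - - \frac{49682}{-9009} = -125 - \left(-49682\right) \left(- \frac{1}{9009}\right) = -125 - \frac{49682}{9009} = - \frac{1175807}{9009}$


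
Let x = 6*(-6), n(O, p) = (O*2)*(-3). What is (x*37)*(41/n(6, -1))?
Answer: 1517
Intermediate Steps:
n(O, p) = -6*O (n(O, p) = (2*O)*(-3) = -6*O)
x = -36
(x*37)*(41/n(6, -1)) = (-36*37)*(41/((-6*6))) = -54612/(-36) = -54612*(-1)/36 = -1332*(-41/36) = 1517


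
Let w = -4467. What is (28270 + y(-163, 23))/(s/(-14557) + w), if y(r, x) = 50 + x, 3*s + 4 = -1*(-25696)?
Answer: -58941293/9290669 ≈ -6.3441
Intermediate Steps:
s = 8564 (s = -4/3 + (-1*(-25696))/3 = -4/3 + (⅓)*25696 = -4/3 + 25696/3 = 8564)
(28270 + y(-163, 23))/(s/(-14557) + w) = (28270 + (50 + 23))/(8564/(-14557) - 4467) = (28270 + 73)/(8564*(-1/14557) - 4467) = 28343/(-8564/14557 - 4467) = 28343/(-65034683/14557) = 28343*(-14557/65034683) = -58941293/9290669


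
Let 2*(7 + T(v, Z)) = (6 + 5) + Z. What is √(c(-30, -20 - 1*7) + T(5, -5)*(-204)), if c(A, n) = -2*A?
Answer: 2*√219 ≈ 29.597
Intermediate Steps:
T(v, Z) = -3/2 + Z/2 (T(v, Z) = -7 + ((6 + 5) + Z)/2 = -7 + (11 + Z)/2 = -7 + (11/2 + Z/2) = -3/2 + Z/2)
√(c(-30, -20 - 1*7) + T(5, -5)*(-204)) = √(-2*(-30) + (-3/2 + (½)*(-5))*(-204)) = √(60 + (-3/2 - 5/2)*(-204)) = √(60 - 4*(-204)) = √(60 + 816) = √876 = 2*√219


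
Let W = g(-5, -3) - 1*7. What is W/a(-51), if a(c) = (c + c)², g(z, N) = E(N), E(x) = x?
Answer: -5/5202 ≈ -0.00096117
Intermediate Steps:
g(z, N) = N
a(c) = 4*c² (a(c) = (2*c)² = 4*c²)
W = -10 (W = -3 - 1*7 = -3 - 7 = -10)
W/a(-51) = -10/(4*(-51)²) = -10/(4*2601) = -10/10404 = -10*1/10404 = -5/5202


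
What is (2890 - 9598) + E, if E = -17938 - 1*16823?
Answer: -41469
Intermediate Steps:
E = -34761 (E = -17938 - 16823 = -34761)
(2890 - 9598) + E = (2890 - 9598) - 34761 = -6708 - 34761 = -41469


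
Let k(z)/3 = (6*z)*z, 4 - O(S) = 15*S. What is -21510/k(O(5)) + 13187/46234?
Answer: 11226037/233065594 ≈ 0.048167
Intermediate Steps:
O(S) = 4 - 15*S
k(z) = 18*z² (k(z) = 3*((6*z)*z) = 3*(6*z²) = 18*z²)
-21510/k(O(5)) + 13187/46234 = -21510*1/(18*(4 - 15*5)²) + 13187/46234 = -21510*1/(18*(4 - 75)²) + 13187*(1/46234) = -21510/(18*(-71)²) + 13187/46234 = -21510/(18*5041) + 13187/46234 = -21510/90738 + 13187/46234 = -21510*1/90738 + 13187/46234 = -1195/5041 + 13187/46234 = 11226037/233065594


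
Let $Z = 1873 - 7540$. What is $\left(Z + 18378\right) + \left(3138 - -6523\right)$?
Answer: $22372$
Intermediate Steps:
$Z = -5667$
$\left(Z + 18378\right) + \left(3138 - -6523\right) = \left(-5667 + 18378\right) + \left(3138 - -6523\right) = 12711 + \left(3138 + 6523\right) = 12711 + 9661 = 22372$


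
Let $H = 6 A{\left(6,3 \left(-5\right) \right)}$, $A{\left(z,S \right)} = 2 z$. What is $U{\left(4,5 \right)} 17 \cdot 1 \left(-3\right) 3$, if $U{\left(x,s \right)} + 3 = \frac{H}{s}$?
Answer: $- \frac{8721}{5} \approx -1744.2$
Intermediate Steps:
$H = 72$ ($H = 6 \cdot 2 \cdot 6 = 6 \cdot 12 = 72$)
$U{\left(x,s \right)} = -3 + \frac{72}{s}$
$U{\left(4,5 \right)} 17 \cdot 1 \left(-3\right) 3 = \left(-3 + \frac{72}{5}\right) 17 \cdot 1 \left(-3\right) 3 = \left(-3 + 72 \cdot \frac{1}{5}\right) 17 \left(\left(-3\right) 3\right) = \left(-3 + \frac{72}{5}\right) 17 \left(-9\right) = \frac{57}{5} \cdot 17 \left(-9\right) = \frac{969}{5} \left(-9\right) = - \frac{8721}{5}$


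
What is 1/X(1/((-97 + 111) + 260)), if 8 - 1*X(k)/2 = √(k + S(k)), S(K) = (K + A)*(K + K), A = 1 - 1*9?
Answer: 75076/1202243 + 137*I*√1027/2404486 ≈ 0.062447 + 0.0018259*I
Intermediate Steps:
A = -8 (A = 1 - 9 = -8)
S(K) = 2*K*(-8 + K) (S(K) = (K - 8)*(K + K) = (-8 + K)*(2*K) = 2*K*(-8 + K))
X(k) = 16 - 2*√(k + 2*k*(-8 + k))
1/X(1/((-97 + 111) + 260)) = 1/(16 - 2*√(-15 + 2/((-97 + 111) + 260))/√((-97 + 111) + 260)) = 1/(16 - 2*√(-15 + 2/(14 + 260))/√(14 + 260)) = 1/(16 - 2*√274*√(-15 + 2/274)/274) = 1/(16 - 2*√274*√(-15 + 2*(1/274))/274) = 1/(16 - 2*√274*√(-15 + 1/137)/274) = 1/(16 - 2*I*√1027/137)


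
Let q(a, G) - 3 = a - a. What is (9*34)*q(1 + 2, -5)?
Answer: 918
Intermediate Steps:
q(a, G) = 3 (q(a, G) = 3 + (a - a) = 3 + 0 = 3)
(9*34)*q(1 + 2, -5) = (9*34)*3 = 306*3 = 918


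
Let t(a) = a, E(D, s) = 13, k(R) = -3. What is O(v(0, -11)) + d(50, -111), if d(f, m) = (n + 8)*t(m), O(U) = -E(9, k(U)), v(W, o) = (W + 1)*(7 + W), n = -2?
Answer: -679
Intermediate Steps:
v(W, o) = (1 + W)*(7 + W)
O(U) = -13 (O(U) = -1*13 = -13)
d(f, m) = 6*m (d(f, m) = (-2 + 8)*m = 6*m)
O(v(0, -11)) + d(50, -111) = -13 + 6*(-111) = -13 - 666 = -679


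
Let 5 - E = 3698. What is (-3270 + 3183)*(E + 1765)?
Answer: 167736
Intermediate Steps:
E = -3693 (E = 5 - 1*3698 = 5 - 3698 = -3693)
(-3270 + 3183)*(E + 1765) = (-3270 + 3183)*(-3693 + 1765) = -87*(-1928) = 167736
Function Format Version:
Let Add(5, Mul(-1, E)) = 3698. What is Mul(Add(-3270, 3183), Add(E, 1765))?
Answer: 167736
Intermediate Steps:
E = -3693 (E = Add(5, Mul(-1, 3698)) = Add(5, -3698) = -3693)
Mul(Add(-3270, 3183), Add(E, 1765)) = Mul(Add(-3270, 3183), Add(-3693, 1765)) = Mul(-87, -1928) = 167736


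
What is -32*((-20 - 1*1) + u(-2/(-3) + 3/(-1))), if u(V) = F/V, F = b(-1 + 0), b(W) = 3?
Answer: 4992/7 ≈ 713.14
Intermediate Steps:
F = 3
u(V) = 3/V
-32*((-20 - 1*1) + u(-2/(-3) + 3/(-1))) = -32*((-20 - 1*1) + 3/(-2/(-3) + 3/(-1))) = -32*((-20 - 1) + 3/(-2*(-1/3) + 3*(-1))) = -32*(-21 + 3/(2/3 - 3)) = -32*(-21 + 3/(-7/3)) = -32*(-21 + 3*(-3/7)) = -32*(-21 - 9/7) = -32*(-156/7) = 4992/7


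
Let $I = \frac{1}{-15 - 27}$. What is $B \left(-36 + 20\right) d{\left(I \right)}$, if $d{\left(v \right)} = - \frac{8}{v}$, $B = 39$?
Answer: $-209664$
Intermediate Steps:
$I = - \frac{1}{42}$ ($I = \frac{1}{-42} = - \frac{1}{42} \approx -0.02381$)
$B \left(-36 + 20\right) d{\left(I \right)} = 39 \left(-36 + 20\right) \left(- \frac{8}{- \frac{1}{42}}\right) = 39 \left(-16\right) \left(\left(-8\right) \left(-42\right)\right) = \left(-624\right) 336 = -209664$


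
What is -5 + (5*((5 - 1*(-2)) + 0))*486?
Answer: 17005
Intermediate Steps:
-5 + (5*((5 - 1*(-2)) + 0))*486 = -5 + (5*((5 + 2) + 0))*486 = -5 + (5*(7 + 0))*486 = -5 + (5*7)*486 = -5 + 35*486 = -5 + 17010 = 17005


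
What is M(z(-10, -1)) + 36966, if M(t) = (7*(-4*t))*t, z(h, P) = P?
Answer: 36938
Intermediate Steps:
M(t) = -28*t² (M(t) = (-28*t)*t = -28*t²)
M(z(-10, -1)) + 36966 = -28*(-1)² + 36966 = -28*1 + 36966 = -28 + 36966 = 36938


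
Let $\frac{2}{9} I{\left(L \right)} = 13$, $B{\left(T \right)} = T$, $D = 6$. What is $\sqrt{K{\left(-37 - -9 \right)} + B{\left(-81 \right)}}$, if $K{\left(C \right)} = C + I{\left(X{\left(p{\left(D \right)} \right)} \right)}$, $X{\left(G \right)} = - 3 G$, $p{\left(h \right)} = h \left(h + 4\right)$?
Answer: $\frac{i \sqrt{202}}{2} \approx 7.1063 i$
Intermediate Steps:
$p{\left(h \right)} = h \left(4 + h\right)$
$I{\left(L \right)} = \frac{117}{2}$ ($I{\left(L \right)} = \frac{9}{2} \cdot 13 = \frac{117}{2}$)
$K{\left(C \right)} = \frac{117}{2} + C$ ($K{\left(C \right)} = C + \frac{117}{2} = \frac{117}{2} + C$)
$\sqrt{K{\left(-37 - -9 \right)} + B{\left(-81 \right)}} = \sqrt{\left(\frac{117}{2} - 28\right) - 81} = \sqrt{\frac{61}{2} - 81} = \sqrt{- \frac{101}{2}} = \frac{i \sqrt{202}}{2}$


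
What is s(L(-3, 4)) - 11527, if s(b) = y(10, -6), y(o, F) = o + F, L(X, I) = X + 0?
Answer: -11523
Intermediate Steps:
L(X, I) = X
y(o, F) = F + o
s(b) = 4 (s(b) = -6 + 10 = 4)
s(L(-3, 4)) - 11527 = 4 - 11527 = -11523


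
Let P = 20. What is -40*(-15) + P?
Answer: 620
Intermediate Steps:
-40*(-15) + P = -40*(-15) + 20 = 600 + 20 = 620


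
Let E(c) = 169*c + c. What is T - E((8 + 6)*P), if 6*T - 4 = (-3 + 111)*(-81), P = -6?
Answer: 38468/3 ≈ 12823.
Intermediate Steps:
E(c) = 170*c
T = -4372/3 (T = 2/3 + ((-3 + 111)*(-81))/6 = 2/3 + (108*(-81))/6 = 2/3 + (1/6)*(-8748) = 2/3 - 1458 = -4372/3 ≈ -1457.3)
T - E((8 + 6)*P) = -4372/3 - 170*(8 + 6)*(-6) = -4372/3 - 170*14*(-6) = -4372/3 - 170*(-84) = -4372/3 - 1*(-14280) = -4372/3 + 14280 = 38468/3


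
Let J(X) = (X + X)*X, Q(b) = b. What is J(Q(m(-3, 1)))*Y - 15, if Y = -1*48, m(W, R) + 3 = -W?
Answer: -15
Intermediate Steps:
m(W, R) = -3 - W
Y = -48
J(X) = 2*X² (J(X) = (2*X)*X = 2*X²)
J(Q(m(-3, 1)))*Y - 15 = (2*(-3 - 1*(-3))²)*(-48) - 15 = (2*(-3 + 3)²)*(-48) - 15 = (2*0²)*(-48) - 15 = (2*0)*(-48) - 15 = 0*(-48) - 15 = 0 - 15 = -15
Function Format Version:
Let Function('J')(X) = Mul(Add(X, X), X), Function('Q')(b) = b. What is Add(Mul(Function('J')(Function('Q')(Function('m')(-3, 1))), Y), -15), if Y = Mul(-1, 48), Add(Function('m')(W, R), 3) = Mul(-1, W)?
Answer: -15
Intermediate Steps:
Function('m')(W, R) = Add(-3, Mul(-1, W))
Y = -48
Function('J')(X) = Mul(2, Pow(X, 2)) (Function('J')(X) = Mul(Mul(2, X), X) = Mul(2, Pow(X, 2)))
Add(Mul(Function('J')(Function('Q')(Function('m')(-3, 1))), Y), -15) = Add(Mul(Mul(2, Pow(Add(-3, Mul(-1, -3)), 2)), -48), -15) = Add(Mul(Mul(2, Pow(Add(-3, 3), 2)), -48), -15) = Add(Mul(Mul(2, Pow(0, 2)), -48), -15) = Add(Mul(Mul(2, 0), -48), -15) = Add(Mul(0, -48), -15) = Add(0, -15) = -15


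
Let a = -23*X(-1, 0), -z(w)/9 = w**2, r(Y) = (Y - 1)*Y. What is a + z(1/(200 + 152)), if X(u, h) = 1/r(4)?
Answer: -712475/371712 ≈ -1.9167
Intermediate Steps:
r(Y) = Y*(-1 + Y) (r(Y) = (-1 + Y)*Y = Y*(-1 + Y))
X(u, h) = 1/12 (X(u, h) = 1/(4*(-1 + 4)) = 1/(4*3) = 1/12)
z(w) = -9*w**2
a = -23/12 (a = -23*1/12 = -23/12 ≈ -1.9167)
a + z(1/(200 + 152)) = -23/12 - 9/(200 + 152)**2 = -23/12 - 9*(1/352)**2 = -23/12 - 9*1/123904 = -23/12 - 9/123904 = -712475/371712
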